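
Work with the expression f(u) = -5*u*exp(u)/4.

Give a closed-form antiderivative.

An antiderivative is F(u) = 5*(1 - u)*exp(u)/4.

Recognize the product-rule pattern: f = v'r + vr' with v = 5/4 - 5*u/4, r = exp(u), so integration by parts undoes it.
Check: d/du[5*(1 - u)*exp(u)/4] = -5*u*exp(u)/4 = f(u).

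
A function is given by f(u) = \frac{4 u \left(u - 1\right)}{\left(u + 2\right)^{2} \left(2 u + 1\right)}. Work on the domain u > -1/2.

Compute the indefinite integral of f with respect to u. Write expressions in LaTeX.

F(u) = \frac{2 \log{\left(u + \frac{1}{2} \right)}}{3} + \frac{4 \log{\left(u + 2 \right)}}{3} + \frac{8}{u + 2} + C

Factor the denominator (\left(u + 2\right)^{2} \left(2 u + 1\right)) and decompose: f = \frac{4}{3 \left(2 u + 1\right)} + \frac{4}{3 \left(u + 2\right)} - \frac{8}{\left(u + 2\right)^{2}}; each piece integrates to a log, atan, or power term.
Check: d/du[\frac{2 \log{\left(u + \frac{1}{2} \right)}}{3} + \frac{4 \log{\left(u + 2 \right)}}{3} + \frac{8}{u + 2}] = \frac{4 u^{2} - 4 u}{2 u^{3} + 9 u^{2} + 12 u + 4}, which equals f(u).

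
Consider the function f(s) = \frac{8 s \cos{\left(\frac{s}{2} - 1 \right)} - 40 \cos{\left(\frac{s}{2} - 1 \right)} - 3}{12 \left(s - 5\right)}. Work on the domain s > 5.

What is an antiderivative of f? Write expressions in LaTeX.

Any candidate F(s) must reproduce f(s) exactly when differentiated.
Check: d/ds[- \frac{\log{\left(s - 5 \right)}}{4} + \frac{4 \sin{\left(\frac{s}{2} - 1 \right)}}{3}] = \frac{8 s \cos{\left(\frac{s}{2} - 1 \right)} - 40 \cos{\left(\frac{s}{2} - 1 \right)} - 3}{12 s - 60}, which equals f(s).

An antiderivative is F(s) = - \frac{\log{\left(s - 5 \right)}}{4} + \frac{4 \sin{\left(\frac{s}{2} - 1 \right)}}{3}.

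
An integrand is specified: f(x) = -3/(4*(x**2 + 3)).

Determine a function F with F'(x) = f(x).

An antiderivative is F(x) = -sqrt(3)*atan(sqrt(3)*x/3)/4.

Recover f(x) by differentiating a candidate F(x); any mismatch rules it out.
Check: d/dx[-sqrt(3)*atan(sqrt(3)*x/3)/4] = -3/(4*x**2 + 12), which equals f(x).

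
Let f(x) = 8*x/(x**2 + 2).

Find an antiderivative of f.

f matches the chain-rule pattern g'(h)*h' with inner function h(x) = x**2 + 2; substituting u = h(x) collapses the integral.
Check: d/dx[4*log(x**2 + 2)] = 8*x/(x**2 + 2) = f(x).

An antiderivative is F(x) = 4*log(x**2 + 2).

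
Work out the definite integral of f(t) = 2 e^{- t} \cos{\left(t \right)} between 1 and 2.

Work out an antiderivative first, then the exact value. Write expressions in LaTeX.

An antiderivative F(t) passes only if d/dt[F] lands on f(t) exactly.
F(t) = e^{- t} \sin{\left(t \right)} - e^{- t} \cos{\left(t \right)} is an antiderivative of f.
Check: d/dt[e^{- t} \sin{\left(t \right)} - e^{- t} \cos{\left(t \right)}] = 2 e^{- t} \cos{\left(t \right)} = f(t).
F(2) = - \frac{\cos{\left(2 \right)}}{e^{2}} + \frac{\sin{\left(2 \right)}}{e^{2}}; F(1) = - \frac{\cos{\left(1 \right)}}{e} + \frac{\sin{\left(1 \right)}}{e}.
Integral = F(2) - F(1) = - \frac{\sin{\left(1 \right)}}{e} - \frac{\cos{\left(2 \right)}}{e^{2}} + \frac{\sin{\left(2 \right)}}{e^{2}} + \frac{\cos{\left(1 \right)}}{e}.

Antiderivative: F(t) = e^{- t} \sin{\left(t \right)} - e^{- t} \cos{\left(t \right)}; value = - \frac{\sin{\left(1 \right)}}{e} - \frac{\cos{\left(2 \right)}}{e^{2}} + \frac{\sin{\left(2 \right)}}{e^{2}} + \frac{\cos{\left(1 \right)}}{e}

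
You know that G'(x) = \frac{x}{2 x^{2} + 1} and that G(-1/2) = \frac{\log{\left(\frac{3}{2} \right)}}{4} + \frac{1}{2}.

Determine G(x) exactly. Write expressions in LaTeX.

G(x) = \frac{\log{\left(2 x^{2} + 1 \right)}}{4} + \frac{1}{2}

G'(x) matches the chain-rule pattern g'(h)*h' with inner function h(x) = 2 x^{2} + 1; substituting u = h(x) collapses the integral.
A general antiderivative is \frac{\log{\left(2 x^{2} + 1 \right)}}{4} + C.
The condition gives C = \frac{\log{\left(\frac{3}{2} \right)}}{4} + \frac{1}{2} - (\frac{\log{\left(\frac{3}{2} \right)}}{4}) = \frac{1}{2}.
So G(x) = \frac{\log{\left(2 x^{2} + 1 \right)}}{4} + \frac{1}{2}.
Check: d/dx[\frac{\log{\left(2 x^{2} + 1 \right)}}{4} + \frac{1}{2}] = \frac{x}{2 x^{2} + 1} = G'(x).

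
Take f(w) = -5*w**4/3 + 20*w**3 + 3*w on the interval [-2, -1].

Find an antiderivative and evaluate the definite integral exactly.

Antiderivative: F(w) = -w**5/3 + 5*w**4 + 3*w**2/2; value = -539/6

The integrand splits into summands that can be handled one at a time.
F(w) = -w**5/3 + 5*w**4 + 3*w**2/2 is an antiderivative of f.
Check: d/dw[-w**5/3 + 5*w**4 + 3*w**2/2] = -5*w**4/3 + 20*w**3 + 3*w = f(w).
F(-1) = 41/6; F(-2) = 290/3.
Integral = F(-1) - F(-2) = -539/6.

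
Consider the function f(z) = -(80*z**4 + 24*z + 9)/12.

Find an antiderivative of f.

An antiderivative is F(z) = (-16*z**5 - 12*z**2 - 9*z - 9)/12.

Recover f(z) by differentiating a candidate F(z); any mismatch rules it out.
Check: d/dz[(-16*z**5 - 12*z**2 - 9*z - 9)/12] = -20*z**4/3 - 2*z - 3/4, which equals f(z).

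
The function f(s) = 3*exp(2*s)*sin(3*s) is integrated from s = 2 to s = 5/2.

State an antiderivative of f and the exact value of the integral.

Antiderivative: F(s) = -3*(-2*sin(3*s) + 3*cos(3*s))*exp(2*s)/13; value = -9*exp(5)*cos(15/2)/13 - 6*exp(4)*sin(6)/13 + 9*exp(4)*cos(6)/13 + 6*exp(5)*sin(15/2)/13

An antiderivative F(s) passes only if d/ds[F] lands on f(s) exactly.
F(s) = -3*(-2*sin(3*s) + 3*cos(3*s))*exp(2*s)/13 is an antiderivative of f.
Check: d/ds[-3*(-2*sin(3*s) + 3*cos(3*s))*exp(2*s)/13] = 3*exp(2*s)*sin(3*s) = f(s).
F(5/2) = -9*exp(5)*cos(15/2)/13 + 6*exp(5)*sin(15/2)/13; F(2) = -9*exp(4)*cos(6)/13 + 6*exp(4)*sin(6)/13.
Integral = F(5/2) - F(2) = -9*exp(5)*cos(15/2)/13 - 6*exp(4)*sin(6)/13 + 9*exp(4)*cos(6)/13 + 6*exp(5)*sin(15/2)/13.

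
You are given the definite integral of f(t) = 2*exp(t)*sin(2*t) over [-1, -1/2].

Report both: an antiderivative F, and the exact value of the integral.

Any candidate F(t) must reproduce f(t) exactly when differentiated.
F(t) = 2*exp(t)*sin(2*t)/5 - 4*exp(t)*cos(2*t)/5 is an antiderivative of f.
Check: d/dt[2*exp(t)*sin(2*t)/5 - 4*exp(t)*cos(2*t)/5] = 2*exp(t)*sin(2*t) = f(t).
F(-1/2) = -4*exp(-1/2)*cos(1)/5 - 2*exp(-1/2)*sin(1)/5; F(-1) = -2*exp(-1)*sin(2)/5 - 4*exp(-1)*cos(2)/5.
Integral = F(-1/2) - F(-1) = -4*exp(-1/2)*cos(1)/5 - 2*exp(-1/2)*sin(1)/5 + 4*exp(-1)*cos(2)/5 + 2*exp(-1)*sin(2)/5.

Antiderivative: F(t) = 2*exp(t)*sin(2*t)/5 - 4*exp(t)*cos(2*t)/5; value = -4*exp(-1/2)*cos(1)/5 - 2*exp(-1/2)*sin(1)/5 + 4*exp(-1)*cos(2)/5 + 2*exp(-1)*sin(2)/5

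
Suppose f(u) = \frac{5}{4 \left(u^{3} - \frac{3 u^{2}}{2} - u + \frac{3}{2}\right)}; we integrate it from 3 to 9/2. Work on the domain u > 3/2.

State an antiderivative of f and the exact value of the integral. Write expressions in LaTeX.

Antiderivative: F(u) = \log{\left(u - \frac{3}{2} \right)} - \frac{5 \log{\left(u - 1 \right)}}{4} + \frac{\log{\left(u + 1 \right)}}{4}; value = - \frac{5 \log{\left(\frac{7}{2} \right)}}{4} - \log{\left(\frac{3}{2} \right)} - \frac{\log{\left(4 \right)}}{4} + \frac{\log{\left(\frac{11}{2} \right)}}{4} + \frac{5 \log{\left(2 \right)}}{4} + \log{\left(3 \right)}

The denominator factors as 2 \left(u - 1\right) \left(u + 1\right) \left(2 u - 3\right); partial fractions split f into directly integrable pieces: \frac{2}{2 u - 3} + \frac{1}{4 \left(u + 1\right)} - \frac{5}{4 \left(u - 1\right)}.
F(u) = \log{\left(u - \frac{3}{2} \right)} - \frac{5 \log{\left(u - 1 \right)}}{4} + \frac{\log{\left(u + 1 \right)}}{4} is an antiderivative of f.
Check: d/du[\log{\left(u - \frac{3}{2} \right)} - \frac{5 \log{\left(u - 1 \right)}}{4} + \frac{\log{\left(u + 1 \right)}}{4}] = \frac{5}{4 u^{3} - 6 u^{2} - 4 u + 6}, which equals f(u).
F(9/2) = - \frac{5 \log{\left(\frac{7}{2} \right)}}{4} + \frac{\log{\left(\frac{11}{2} \right)}}{4} + \log{\left(3 \right)}; F(3) = - \frac{5 \log{\left(2 \right)}}{4} + \frac{\log{\left(4 \right)}}{4} + \log{\left(\frac{3}{2} \right)}.
Integral = F(9/2) - F(3) = - \frac{5 \log{\left(\frac{7}{2} \right)}}{4} - \log{\left(\frac{3}{2} \right)} - \frac{\log{\left(4 \right)}}{4} + \frac{\log{\left(\frac{11}{2} \right)}}{4} + \frac{5 \log{\left(2 \right)}}{4} + \log{\left(3 \right)}.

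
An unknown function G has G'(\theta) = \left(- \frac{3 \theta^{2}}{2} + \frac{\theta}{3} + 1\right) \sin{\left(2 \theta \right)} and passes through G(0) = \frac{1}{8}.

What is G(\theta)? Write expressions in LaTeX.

A first test for any G(\theta): its \theta-derivative must equal the given G'(\theta).
A general antiderivative is \frac{3 \theta^{2} \cos{\left(2 \theta \right)}}{4} - \frac{3 \theta \sin{\left(2 \theta \right)}}{4} - \frac{\theta \cos{\left(2 \theta \right)}}{6} + \frac{\sin{\left(2 \theta \right)}}{12} - \frac{7 \cos{\left(2 \theta \right)}}{8} + C.
The condition gives C = \frac{1}{8} - (- \frac{7}{8}) = 1.
So G(\theta) = \frac{18 \theta^{2} \cos{\left(2 \theta \right)} - 18 \theta \sin{\left(2 \theta \right)} - 4 \theta \cos{\left(2 \theta \right)} + 2 \sin{\left(2 \theta \right)} - 21 \cos{\left(2 \theta \right)} + 24}{24}.
Check: d/d\theta[\frac{18 \theta^{2} \cos{\left(2 \theta \right)} - 18 \theta \sin{\left(2 \theta \right)} - 4 \theta \cos{\left(2 \theta \right)} + 2 \sin{\left(2 \theta \right)} - 21 \cos{\left(2 \theta \right)} + 24}{24}] = - \frac{3 \theta^{2} \sin{\left(2 \theta \right)}}{2} + \frac{\theta \sin{\left(2 \theta \right)}}{3} + \sin{\left(2 \theta \right)}, which equals G'(\theta).

G(\theta) = \frac{18 \theta^{2} \cos{\left(2 \theta \right)} - 18 \theta \sin{\left(2 \theta \right)} - 4 \theta \cos{\left(2 \theta \right)} + 2 \sin{\left(2 \theta \right)} - 21 \cos{\left(2 \theta \right)} + 24}{24}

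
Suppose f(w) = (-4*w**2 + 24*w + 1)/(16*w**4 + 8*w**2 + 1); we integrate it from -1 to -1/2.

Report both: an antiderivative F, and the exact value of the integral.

Recognize the product-rule pattern: f = u'v + uv' with u = 1/(4*w**2 + 1), v = w - 3, so integration by parts undoes it.
F(w) = w/(4*w**2 + 1) - 3/(4*w**2 + 1) is an antiderivative of f.
Check: d/dw[w/(4*w**2 + 1) - 3/(4*w**2 + 1)] = (-4*w**2 + 24*w + 1)/(16*w**4 + 8*w**2 + 1) = f(w).
F(-1/2) = -7/4; F(-1) = -4/5.
Integral = F(-1/2) - F(-1) = -19/20.

Antiderivative: F(w) = w/(4*w**2 + 1) - 3/(4*w**2 + 1); value = -19/20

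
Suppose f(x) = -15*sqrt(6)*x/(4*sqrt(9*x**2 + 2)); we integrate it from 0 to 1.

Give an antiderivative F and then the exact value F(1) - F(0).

f matches the chain-rule pattern g'(h)*h' with inner function h(x) = 3*x**2/2 + 1/3; substituting u = h(x) collapses the integral.
F(x) = -5*sqrt(3*x**2/2 + 1/3)/2 is an antiderivative of f.
Check: d/dx[-5*sqrt(3*x**2/2 + 1/3)/2] = -15*sqrt(6)*x/(4*sqrt(9*x**2 + 2)) = f(x).
F(1) = -5*sqrt(66)/12; F(0) = -5*sqrt(3)/6.
Integral = F(1) - F(0) = -5*sqrt(66)/12 + 5*sqrt(3)/6.

Antiderivative: F(x) = -5*sqrt(3*x**2/2 + 1/3)/2; value = -5*sqrt(66)/12 + 5*sqrt(3)/6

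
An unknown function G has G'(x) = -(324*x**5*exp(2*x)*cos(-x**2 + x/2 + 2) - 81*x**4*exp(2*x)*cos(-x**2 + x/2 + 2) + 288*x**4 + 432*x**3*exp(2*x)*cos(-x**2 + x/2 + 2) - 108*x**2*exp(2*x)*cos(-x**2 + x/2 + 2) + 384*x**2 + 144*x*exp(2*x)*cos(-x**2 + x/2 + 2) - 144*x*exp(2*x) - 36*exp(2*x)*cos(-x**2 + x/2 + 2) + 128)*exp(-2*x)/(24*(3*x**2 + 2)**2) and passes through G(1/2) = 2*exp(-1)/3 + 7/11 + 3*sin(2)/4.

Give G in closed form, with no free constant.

Recover the given G'(x) by differentiating a candidate G(x); any mismatch rules it out.
A general antiderivative is 3*sin(-x**2 + x/2 + 2)/4 + 2*exp(-2*x)/3 - 1/(3*x**2 + 2) + C.
The condition gives C = 2*exp(-1)/3 + 7/11 + 3*sin(2)/4 - (-4/11 + 2*exp(-1)/3 + 3*sin(2)/4) = 1.
So G(x) = (27*x**2*exp(2*x)*sin(-x**2 + x/2 + 2) + 36*x**2*exp(2*x) + 24*x**2 + 18*exp(2*x)*sin(-x**2 + x/2 + 2) + 12*exp(2*x) + 16)/(36*x**2*exp(2*x) + 24*exp(2*x)).
Check: d/dx[(27*x**2*exp(2*x)*sin(-x**2 + x/2 + 2) + 36*x**2*exp(2*x) + 24*x**2 + 18*exp(2*x)*sin(-x**2 + x/2 + 2) + 12*exp(2*x) + 16)/(36*x**2*exp(2*x) + 24*exp(2*x))] = (-324*x**5*exp(2*x)*cos(-x**2 + x/2 + 2) + 81*x**4*exp(2*x)*cos(-x**2 + x/2 + 2) - 288*x**4 - 432*x**3*exp(2*x)*cos(-x**2 + x/2 + 2) + 108*x**2*exp(2*x)*cos(-x**2 + x/2 + 2) - 384*x**2 - 144*x*exp(2*x)*cos(-x**2 + x/2 + 2) + 144*x*exp(2*x) + 36*exp(2*x)*cos(-x**2 + x/2 + 2) - 128)/(216*x**4*exp(2*x) + 288*x**2*exp(2*x) + 96*exp(2*x)), which equals G'(x).

G(x) = (27*x**2*exp(2*x)*sin(-x**2 + x/2 + 2) + 36*x**2*exp(2*x) + 24*x**2 + 18*exp(2*x)*sin(-x**2 + x/2 + 2) + 12*exp(2*x) + 16)/(36*x**2*exp(2*x) + 24*exp(2*x))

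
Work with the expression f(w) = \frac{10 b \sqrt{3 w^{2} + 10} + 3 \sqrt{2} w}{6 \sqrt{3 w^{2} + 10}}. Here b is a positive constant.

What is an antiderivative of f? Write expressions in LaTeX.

An antiderivative is F(w) = \frac{5 b w}{3} + \frac{\sqrt{\frac{3 w^{2}}{2} + 5}}{3}.

Since d/dw undoes antidifferentiation here, F'(w) = f(w) is required of F(w).
Check: d/dw[\frac{5 b w}{3} + \frac{\sqrt{\frac{3 w^{2}}{2} + 5}}{3}] = \frac{10 b \sqrt{3 w^{2} + 10} + 3 \sqrt{2} w}{6 \sqrt{3 w^{2} + 10}} = f(w).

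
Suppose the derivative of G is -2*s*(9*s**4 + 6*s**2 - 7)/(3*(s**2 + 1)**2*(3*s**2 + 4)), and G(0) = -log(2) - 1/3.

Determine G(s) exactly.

A first test for any G(s): its s-derivative must equal the given G'(s).
A general antiderivative is -log(3*s**2/2 + 2) - 4/(3*(s**2 + 1)) + C.
The condition gives C = -log(2) - 1/3 - (-4/3 - log(2)) = 1.
So G(s) = -(3*s**2*log(3*s**2/2 + 2) - 3*s**2 + 3*log(3*s**2/2 + 2) + 1)/(3*(s**2 + 1)).
Check: d/ds[-(3*s**2*log(3*s**2/2 + 2) - 3*s**2 + 3*log(3*s**2/2 + 2) + 1)/(3*(s**2 + 1))] = (-18*s**5 - 12*s**3 + 14*s)/(9*s**6 + 30*s**4 + 33*s**2 + 12), which equals G'(s).

G(s) = -(3*s**2*log(3*s**2/2 + 2) - 3*s**2 + 3*log(3*s**2/2 + 2) + 1)/(3*(s**2 + 1))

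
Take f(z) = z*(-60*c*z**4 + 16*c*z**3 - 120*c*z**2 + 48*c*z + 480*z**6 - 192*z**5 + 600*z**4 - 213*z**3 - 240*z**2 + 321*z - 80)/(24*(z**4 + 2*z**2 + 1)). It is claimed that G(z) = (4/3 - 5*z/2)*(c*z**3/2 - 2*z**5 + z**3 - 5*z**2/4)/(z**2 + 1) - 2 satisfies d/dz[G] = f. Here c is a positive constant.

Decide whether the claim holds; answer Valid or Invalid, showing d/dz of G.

d/dz[G] = (-60*c*z**5 + 16*c*z**4 - 120*c*z**3 + 48*c*z**2 + 480*z**7 - 192*z**6 + 600*z**5 - 213*z**4 - 240*z**3 + 321*z**2 - 80*z)/(24*z**4 + 48*z**2 + 24)
This equals f(z) exactly, so the claim holds.

Valid. The derivative of G reproduces f.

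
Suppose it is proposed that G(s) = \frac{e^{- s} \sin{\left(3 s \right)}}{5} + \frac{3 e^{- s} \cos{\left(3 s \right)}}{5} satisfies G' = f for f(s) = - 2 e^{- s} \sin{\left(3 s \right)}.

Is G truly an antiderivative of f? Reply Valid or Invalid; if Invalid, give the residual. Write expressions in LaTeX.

d/ds[G] = - 2 e^{- s} \sin{\left(3 s \right)}
This equals f(s) exactly, so the claim holds.

Valid. The derivative of G reproduces f.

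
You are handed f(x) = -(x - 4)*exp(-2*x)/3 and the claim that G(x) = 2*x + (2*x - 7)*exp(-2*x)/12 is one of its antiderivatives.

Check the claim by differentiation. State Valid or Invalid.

d/dx[G] = (-x + 6*exp(2*x) + 4)*exp(-2*x)/3
d/dx[G] - f(x) = 2 != 0.

Invalid: d/dx[G] - f = 2, which is not 0.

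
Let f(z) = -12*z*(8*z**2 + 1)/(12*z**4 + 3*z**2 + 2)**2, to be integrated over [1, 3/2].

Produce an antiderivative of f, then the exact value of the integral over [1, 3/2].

f matches the chain-rule pattern g'(h)*h' with inner function h(z) = 2*z**4 + z**2/2 + 1/3; substituting u = h(z) collapses the integral.
F(z) = 2/(12*z**4 + 3*z**2 + 2) is an antiderivative of f.
Check: d/dz[2/(12*z**4 + 3*z**2 + 2)] = (-96*z**3 - 12*z)/(144*z**8 + 72*z**6 + 57*z**4 + 12*z**2 + 4), which equals f(z).
F(3/2) = 4/139; F(1) = 2/17.
Integral = F(3/2) - F(1) = -210/2363.

Antiderivative: F(z) = 2/(12*z**4 + 3*z**2 + 2); value = -210/2363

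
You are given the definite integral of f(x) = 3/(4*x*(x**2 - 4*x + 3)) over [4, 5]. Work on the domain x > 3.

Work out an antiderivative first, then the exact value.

Antiderivative: F(x) = (2*log(x) + log(x - 3) - 3*log(x - 1))/8; value = -5*log(4)/8 + log(2)/8 + log(5)/4 + 3*log(3)/8

Factor the denominator (4*x*(x - 3)*(x - 1)) and decompose: f = -3/(8*(x - 1)) + 1/(8*(x - 3)) + 1/(4*x); each piece integrates to a log, atan, or power term.
F(x) = (2*log(x) + log(x - 3) - 3*log(x - 1))/8 is an antiderivative of f.
Check: d/dx[(2*log(x) + log(x - 3) - 3*log(x - 1))/8] = 3/(4*x**3 - 16*x**2 + 12*x), which equals f(x).
F(5) = -3*log(4)/8 + log(2)/8 + log(5)/4; F(4) = -3*log(3)/8 + log(4)/4.
Integral = F(5) - F(4) = -5*log(4)/8 + log(2)/8 + log(5)/4 + 3*log(3)/8.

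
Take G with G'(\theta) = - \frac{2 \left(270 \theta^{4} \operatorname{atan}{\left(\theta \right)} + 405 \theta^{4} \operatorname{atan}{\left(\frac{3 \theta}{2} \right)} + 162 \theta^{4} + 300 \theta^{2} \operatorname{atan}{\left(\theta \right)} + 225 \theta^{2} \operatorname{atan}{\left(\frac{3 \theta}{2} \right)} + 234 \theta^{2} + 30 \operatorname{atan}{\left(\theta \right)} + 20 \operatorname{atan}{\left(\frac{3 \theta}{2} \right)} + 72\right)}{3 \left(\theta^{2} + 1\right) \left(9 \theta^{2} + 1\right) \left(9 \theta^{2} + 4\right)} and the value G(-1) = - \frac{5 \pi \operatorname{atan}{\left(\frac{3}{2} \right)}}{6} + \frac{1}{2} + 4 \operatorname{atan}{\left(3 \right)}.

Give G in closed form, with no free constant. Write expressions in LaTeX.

G(\theta) = - \frac{10 \operatorname{atan}{\left(\theta \right)} \operatorname{atan}{\left(\frac{3 \theta}{2} \right)}}{3} - 4 \operatorname{atan}{\left(3 \theta \right)} + \frac{1}{2}

Check a candidate G(\theta) by differentiating: d/d\theta[G] must match the given G'(\theta).
A general antiderivative is - \frac{10 \operatorname{atan}{\left(\theta \right)} \operatorname{atan}{\left(\frac{3 \theta}{2} \right)}}{3} - 4 \operatorname{atan}{\left(3 \theta \right)} + C.
The condition gives C = - \frac{5 \pi \operatorname{atan}{\left(\frac{3}{2} \right)}}{6} + \frac{1}{2} + 4 \operatorname{atan}{\left(3 \right)} - (- \frac{5 \pi \operatorname{atan}{\left(\frac{3}{2} \right)}}{6} + 4 \operatorname{atan}{\left(3 \right)}) = \frac{1}{2}.
So G(\theta) = - \frac{10 \operatorname{atan}{\left(\theta \right)} \operatorname{atan}{\left(\frac{3 \theta}{2} \right)}}{3} - 4 \operatorname{atan}{\left(3 \theta \right)} + \frac{1}{2}.
Check: d/d\theta[- \frac{10 \operatorname{atan}{\left(\theta \right)} \operatorname{atan}{\left(\frac{3 \theta}{2} \right)}}{3} - 4 \operatorname{atan}{\left(3 \theta \right)} + \frac{1}{2}] = \frac{- 540 \theta^{4} \operatorname{atan}{\left(\theta \right)} - 810 \theta^{4} \operatorname{atan}{\left(\frac{3 \theta}{2} \right)} - 324 \theta^{4} - 600 \theta^{2} \operatorname{atan}{\left(\theta \right)} - 450 \theta^{2} \operatorname{atan}{\left(\frac{3 \theta}{2} \right)} - 468 \theta^{2} - 60 \operatorname{atan}{\left(\theta \right)} - 40 \operatorname{atan}{\left(\frac{3 \theta}{2} \right)} - 144}{243 \theta^{6} + 378 \theta^{4} + 147 \theta^{2} + 12}, which equals G'(\theta).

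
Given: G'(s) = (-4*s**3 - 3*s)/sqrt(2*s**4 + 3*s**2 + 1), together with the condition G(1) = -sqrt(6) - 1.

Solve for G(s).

G(s) = -sqrt(2*s**4 + 3*s**2 + 1) - 1

G'(s) matches the chain-rule pattern g'(h)*h' with inner function h(s) = 2*s**4 + 3*s**2 + 1; substituting u = h(s) collapses the integral.
A general antiderivative is -sqrt(2*s**4 + 3*s**2 + 1) + C.
The condition gives C = -sqrt(6) - 1 - (-sqrt(6)) = -1.
So G(s) = -sqrt(2*s**4 + 3*s**2 + 1) - 1.
Check: d/ds[-sqrt(2*s**4 + 3*s**2 + 1) - 1] = (-4*s**3 - 3*s)/sqrt(2*s**4 + 3*s**2 + 1) = G'(s).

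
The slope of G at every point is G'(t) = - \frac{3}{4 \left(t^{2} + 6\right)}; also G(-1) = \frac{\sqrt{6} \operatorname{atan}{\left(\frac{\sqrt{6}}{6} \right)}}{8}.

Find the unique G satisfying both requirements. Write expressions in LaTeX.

G(t) = - \frac{\sqrt{6} \operatorname{atan}{\left(\frac{\sqrt{6} t}{6} \right)}}{8}

A first test for any G(t): its t-derivative must equal the given G'(t).
A general antiderivative is - \frac{\sqrt{6} \operatorname{atan}{\left(\frac{\sqrt{6} t}{6} \right)}}{8} + C.
The condition gives C = \frac{\sqrt{6} \operatorname{atan}{\left(\frac{\sqrt{6}}{6} \right)}}{8} - (\frac{\sqrt{6} \operatorname{atan}{\left(\frac{\sqrt{6}}{6} \right)}}{8}) = 0.
So G(t) = - \frac{\sqrt{6} \operatorname{atan}{\left(\frac{\sqrt{6} t}{6} \right)}}{8}.
Check: d/dt[- \frac{\sqrt{6} \operatorname{atan}{\left(\frac{\sqrt{6} t}{6} \right)}}{8}] = - \frac{3}{4 t^{2} + 24}, which equals G'(t).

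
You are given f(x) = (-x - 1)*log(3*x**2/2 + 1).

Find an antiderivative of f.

An antiderivative is F(x) = (3*x**2 + 3*x*(-x - 2)*log(3*x**2/2 + 1) + 12*x - 2*log(x**2 + 2/3) - 4*sqrt(6)*atan(sqrt(6)*x/2))/6.

For F(x) to be correct the identity F'(x) - f(x) = 0 must hold.
Check: d/dx[(3*x**2 + 3*x*(-x - 2)*log(3*x**2/2 + 1) + 12*x - 2*log(x**2 + 2/3) - 4*sqrt(6)*atan(sqrt(6)*x/2))/6] = -x*log(3*x**2/2 + 1) - log(3*x**2/2 + 1), which equals f(x).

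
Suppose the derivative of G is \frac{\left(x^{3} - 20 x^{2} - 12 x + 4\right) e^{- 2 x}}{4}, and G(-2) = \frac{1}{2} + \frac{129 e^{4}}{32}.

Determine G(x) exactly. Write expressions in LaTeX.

G'(x) has the shape u'v + uv' for u = - \frac{x^{3}}{8} + \frac{37 x^{2}}{16} + \frac{61 x}{16} + \frac{45}{32} and v = e^{- 2 x} — it is the derivative of the product u*v.
A general antiderivative is \frac{\left(- 4 x^{3} + 74 x^{2} + 122 x + 45\right) e^{- 2 x}}{32} + C.
The condition gives C = \frac{1}{2} + \frac{129 e^{4}}{32} - (\frac{129 e^{4}}{32}) = \frac{1}{2}.
So G(x) = \frac{\left(- 4 x^{3} + 74 x^{2} + 122 x + 45\right) e^{- 2 x}}{32} + \frac{1}{2}.
Check: d/dx[\frac{\left(- 4 x^{3} + 74 x^{2} + 122 x + 45\right) e^{- 2 x}}{32} + \frac{1}{2}] = \frac{\left(x^{3} - 20 x^{2} - 12 x + 4\right) e^{- 2 x}}{4} = G'(x).

G(x) = \frac{\left(- 4 x^{3} + 74 x^{2} + 122 x + 45\right) e^{- 2 x}}{32} + \frac{1}{2}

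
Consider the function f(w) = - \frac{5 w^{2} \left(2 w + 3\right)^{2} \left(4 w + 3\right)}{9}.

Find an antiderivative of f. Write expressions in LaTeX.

An antiderivative is F(w) = - 5 \left(\frac{2 w^{2}}{3} + w\right)^{3}.

f matches the chain-rule pattern g'(h)*h' with inner function h(w) = \frac{2 w^{2}}{3} + w; substituting u = h(w) collapses the integral.
Check: d/dw[- 5 \left(\frac{2 w^{2}}{3} + w\right)^{3}] = - \frac{80 w^{5}}{9} - \frac{100 w^{4}}{3} - 40 w^{3} - 15 w^{2}, which equals f(w).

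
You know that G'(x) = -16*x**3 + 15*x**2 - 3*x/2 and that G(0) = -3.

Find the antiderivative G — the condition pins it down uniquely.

G(x) = -(16*x**4 - 20*x**3 + 3*x**2 + 12)/4

The integrand splits into summands that can be handled one at a time.
A general antiderivative is -4*x**4 + 5*x**3 - 3*x**2/4 - 2 + C.
The condition gives C = -3 - (-2) = -1.
So G(x) = -(16*x**4 - 20*x**3 + 3*x**2 + 12)/4.
Check: d/dx[-(16*x**4 - 20*x**3 + 3*x**2 + 12)/4] = -16*x**3 + 15*x**2 - 3*x/2 = G'(x).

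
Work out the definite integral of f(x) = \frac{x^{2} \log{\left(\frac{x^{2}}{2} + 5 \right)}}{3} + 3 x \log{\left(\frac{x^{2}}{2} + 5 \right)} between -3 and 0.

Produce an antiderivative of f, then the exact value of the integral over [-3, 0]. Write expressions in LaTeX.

Integrate term by term and add the pieces.
F(x) = \frac{6 x^{3} \log{\left(\frac{x^{2}}{2} + 5 \right)} - 4 x^{3} + 81 x^{2} \log{\left(\frac{x^{2}}{2} + 5 \right)} - 81 x^{2} + 120 x + 810 \log{\left(x^{2} + 10 \right)} - 120 \sqrt{10} \operatorname{atan}{\left(\frac{\sqrt{10} x}{10} \right)}}{54} is an antiderivative of f.
Check: d/dx[\frac{6 x^{3} \log{\left(\frac{x^{2}}{2} + 5 \right)} - 4 x^{3} + 81 x^{2} \log{\left(\frac{x^{2}}{2} + 5 \right)} - 81 x^{2} + 120 x + 810 \log{\left(x^{2} + 10 \right)} - 120 \sqrt{10} \operatorname{atan}{\left(\frac{\sqrt{10} x}{10} \right)}}{54}] = \frac{x^{2} \log{\left(\frac{x^{2}}{2} + 5 \right)}}{3} + 3 x \log{\left(\frac{x^{2}}{2} + 5 \right)} = f(x).
F(0) = 15 \log{\left(10 \right)}; F(-3) = - \frac{109}{6} + \frac{20 \sqrt{10} \operatorname{atan}{\left(\frac{3 \sqrt{10}}{10} \right)}}{9} + \frac{21 \log{\left(\frac{19}{2} \right)}}{2} + 15 \log{\left(19 \right)}.
Integral = F(0) - F(-3) = - 15 \log{\left(19 \right)} - \frac{21 \log{\left(\frac{19}{2} \right)}}{2} - \frac{20 \sqrt{10} \operatorname{atan}{\left(\frac{3 \sqrt{10}}{10} \right)}}{9} + \frac{109}{6} + 15 \log{\left(10 \right)}.

Antiderivative: F(x) = \frac{6 x^{3} \log{\left(\frac{x^{2}}{2} + 5 \right)} - 4 x^{3} + 81 x^{2} \log{\left(\frac{x^{2}}{2} + 5 \right)} - 81 x^{2} + 120 x + 810 \log{\left(x^{2} + 10 \right)} - 120 \sqrt{10} \operatorname{atan}{\left(\frac{\sqrt{10} x}{10} \right)}}{54}; value = - 15 \log{\left(19 \right)} - \frac{21 \log{\left(\frac{19}{2} \right)}}{2} - \frac{20 \sqrt{10} \operatorname{atan}{\left(\frac{3 \sqrt{10}}{10} \right)}}{9} + \frac{109}{6} + 15 \log{\left(10 \right)}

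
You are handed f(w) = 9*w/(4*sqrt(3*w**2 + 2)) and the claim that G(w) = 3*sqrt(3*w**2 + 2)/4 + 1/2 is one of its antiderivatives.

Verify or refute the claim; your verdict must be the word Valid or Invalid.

d/dw[G] = 9*w/(4*sqrt(3*w**2 + 2))
This equals f(w) exactly, so the claim holds.

Valid: G'(w) = f(w).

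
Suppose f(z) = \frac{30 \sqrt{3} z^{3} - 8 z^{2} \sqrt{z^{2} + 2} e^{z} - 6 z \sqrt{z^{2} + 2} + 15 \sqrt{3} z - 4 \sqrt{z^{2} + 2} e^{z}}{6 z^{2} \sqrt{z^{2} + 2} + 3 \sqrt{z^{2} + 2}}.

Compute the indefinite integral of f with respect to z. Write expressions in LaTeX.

F(z) = 5 \sqrt{3} \sqrt{z^{2} + 2} - \frac{4 e^{z}}{3} - \frac{\log{\left(2 z^{2} + 1 \right)}}{2} + C

A first test for any F(z): its z-derivative must equal f(z) identically.
Check: d/dz[5 \sqrt{3} \sqrt{z^{2} + 2} - \frac{4 e^{z}}{3} - \frac{\log{\left(2 z^{2} + 1 \right)}}{2}] = \frac{30 \sqrt{3} z^{3} - 8 z^{2} \sqrt{z^{2} + 2} e^{z} - 6 z \sqrt{z^{2} + 2} + 15 \sqrt{3} z - 4 \sqrt{z^{2} + 2} e^{z}}{6 z^{2} \sqrt{z^{2} + 2} + 3 \sqrt{z^{2} + 2}} = f(z).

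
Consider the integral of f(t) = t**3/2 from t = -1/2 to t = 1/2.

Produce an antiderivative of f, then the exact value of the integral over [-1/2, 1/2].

Check any antiderivative F(t) by computing F'(t) and comparing it with f(t).
F(t) = t**4/8 is an antiderivative of f.
Check: d/dt[t**4/8] = t**3/2 = f(t).
F(1/2) = 1/128; F(-1/2) = 1/128.
Integral = F(1/2) - F(-1/2) = 0.

Antiderivative: F(t) = t**4/8; value = 0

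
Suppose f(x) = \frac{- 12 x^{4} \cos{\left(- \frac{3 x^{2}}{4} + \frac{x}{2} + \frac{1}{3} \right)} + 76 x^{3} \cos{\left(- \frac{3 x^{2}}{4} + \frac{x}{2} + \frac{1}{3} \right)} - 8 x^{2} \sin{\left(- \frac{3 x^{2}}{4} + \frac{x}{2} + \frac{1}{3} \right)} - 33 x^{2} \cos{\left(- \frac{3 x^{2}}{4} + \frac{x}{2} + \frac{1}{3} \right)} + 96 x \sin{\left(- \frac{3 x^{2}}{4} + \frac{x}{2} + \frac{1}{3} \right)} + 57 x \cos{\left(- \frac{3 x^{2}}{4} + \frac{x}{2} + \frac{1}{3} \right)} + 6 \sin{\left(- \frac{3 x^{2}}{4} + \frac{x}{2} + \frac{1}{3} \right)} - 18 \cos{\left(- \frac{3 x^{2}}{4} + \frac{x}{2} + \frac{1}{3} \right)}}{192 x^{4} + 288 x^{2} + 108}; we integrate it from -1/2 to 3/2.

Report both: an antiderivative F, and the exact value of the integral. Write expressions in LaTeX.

Check any antiderivative F(x) by computing F'(x) and comparing it with f(x).
F(x) = \frac{x \sin{\left(- \frac{3 x^{2}}{4} + \frac{x}{2} + \frac{1}{3} \right)}}{24 x^{2} + 18} - \frac{3 \sin{\left(- \frac{3 x^{2}}{4} + \frac{x}{2} + \frac{1}{3} \right)}}{12 x^{2} + 9} is an antiderivative of f.
Check: d/dx[\frac{x \sin{\left(- \frac{3 x^{2}}{4} + \frac{x}{2} + \frac{1}{3} \right)}}{24 x^{2} + 18} - \frac{3 \sin{\left(- \frac{3 x^{2}}{4} + \frac{x}{2} + \frac{1}{3} \right)}}{12 x^{2} + 9}] = \frac{- 12 x^{4} \cos{\left(- \frac{3 x^{2}}{4} + \frac{x}{2} + \frac{1}{3} \right)} + 76 x^{3} \cos{\left(- \frac{3 x^{2}}{4} + \frac{x}{2} + \frac{1}{3} \right)} - 8 x^{2} \sin{\left(- \frac{3 x^{2}}{4} + \frac{x}{2} + \frac{1}{3} \right)} - 33 x^{2} \cos{\left(- \frac{3 x^{2}}{4} + \frac{x}{2} + \frac{1}{3} \right)} + 96 x \sin{\left(- \frac{3 x^{2}}{4} + \frac{x}{2} + \frac{1}{3} \right)} + 57 x \cos{\left(- \frac{3 x^{2}}{4} + \frac{x}{2} + \frac{1}{3} \right)} + 6 \sin{\left(- \frac{3 x^{2}}{4} + \frac{x}{2} + \frac{1}{3} \right)} - 18 \cos{\left(- \frac{3 x^{2}}{4} + \frac{x}{2} + \frac{1}{3} \right)}}{192 x^{4} + 288 x^{2} + 108} = f(x).
F(3/2) = \frac{\sin{\left(\frac{29}{48} \right)}}{16}; F(-1/2) = \frac{13 \sin{\left(\frac{5}{48} \right)}}{48}.
Integral = F(3/2) - F(-1/2) = - \frac{13 \sin{\left(\frac{5}{48} \right)}}{48} + \frac{\sin{\left(\frac{29}{48} \right)}}{16}.

Antiderivative: F(x) = \frac{x \sin{\left(- \frac{3 x^{2}}{4} + \frac{x}{2} + \frac{1}{3} \right)}}{24 x^{2} + 18} - \frac{3 \sin{\left(- \frac{3 x^{2}}{4} + \frac{x}{2} + \frac{1}{3} \right)}}{12 x^{2} + 9}; value = - \frac{13 \sin{\left(\frac{5}{48} \right)}}{48} + \frac{\sin{\left(\frac{29}{48} \right)}}{16}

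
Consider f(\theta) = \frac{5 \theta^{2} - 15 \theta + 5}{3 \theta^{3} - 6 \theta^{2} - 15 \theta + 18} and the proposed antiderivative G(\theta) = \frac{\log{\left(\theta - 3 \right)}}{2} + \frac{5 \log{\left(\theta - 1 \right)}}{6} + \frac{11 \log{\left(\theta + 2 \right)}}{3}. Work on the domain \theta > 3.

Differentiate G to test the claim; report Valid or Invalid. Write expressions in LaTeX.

Invalid: d/d\theta[G] - f = \frac{10 \theta^{2} - 30 \theta + 10}{3 \theta^{3} - 6 \theta^{2} - 15 \theta + 18}, which is not 0.

d/d\theta[G] = \frac{5 \theta^{2} - 15 \theta + 5}{\theta^{3} - 2 \theta^{2} - 5 \theta + 6}
d/d\theta[G] - f(\theta) = \frac{10 \theta^{2} - 30 \theta + 10}{3 \theta^{3} - 6 \theta^{2} - 15 \theta + 18} != 0.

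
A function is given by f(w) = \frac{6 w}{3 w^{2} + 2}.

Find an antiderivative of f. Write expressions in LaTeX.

The substitution u = \frac{3 w^{2}}{2} + 1 works: f is exactly (dF/du)*(du/dw) for that inner function.
Check: d/dw[\log{\left(\frac{3 w^{2}}{2} + 1 \right)}] = \frac{6 w}{3 w^{2} + 2} = f(w).

An antiderivative is F(w) = \log{\left(\frac{3 w^{2}}{2} + 1 \right)}.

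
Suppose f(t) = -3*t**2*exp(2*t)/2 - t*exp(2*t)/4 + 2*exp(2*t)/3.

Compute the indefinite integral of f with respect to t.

F(t) = -(36*t**2 - 30*t - 1)*exp(2*t)/48 + C

Recognize the product-rule pattern: f = u'v + uv' with u = -3*t**2/4 + 5*t/8 + 1/48, v = exp(2*t), so integration by parts undoes it.
Check: d/dt[-(36*t**2 - 30*t - 1)*exp(2*t)/48] = -3*t**2*exp(2*t)/2 - t*exp(2*t)/4 + 2*exp(2*t)/3 = f(t).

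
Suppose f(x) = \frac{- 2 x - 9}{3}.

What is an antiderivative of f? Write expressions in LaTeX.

An antiderivative F(x) passes only if d/dx[F] lands on f(x) exactly.
Check: d/dx[- \frac{x^{2}}{3} - 3 x] = - \frac{2 x}{3} - 3, which equals f(x).

An antiderivative is F(x) = - \frac{x^{2}}{3} - 3 x.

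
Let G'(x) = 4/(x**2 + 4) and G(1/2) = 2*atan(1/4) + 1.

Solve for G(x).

Check a candidate G(x) by differentiating: d/dx[G] must match the given G'(x).
A general antiderivative is 2*atan(x/2) + C.
The condition gives C = 2*atan(1/4) + 1 - (2*atan(1/4)) = 1.
So G(x) = 2*atan(x/2) + 1.
Check: d/dx[2*atan(x/2) + 1] = 4/(x**2 + 4) = G'(x).

G(x) = 2*atan(x/2) + 1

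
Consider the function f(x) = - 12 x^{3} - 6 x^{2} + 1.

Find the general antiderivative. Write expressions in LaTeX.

F(x) = - 3 x^{4} - 2 x^{3} + x + C

Integrate term by term and add the pieces.
Check: d/dx[- 3 x^{4} - 2 x^{3} + x] = - 12 x^{3} - 6 x^{2} + 1 = f(x).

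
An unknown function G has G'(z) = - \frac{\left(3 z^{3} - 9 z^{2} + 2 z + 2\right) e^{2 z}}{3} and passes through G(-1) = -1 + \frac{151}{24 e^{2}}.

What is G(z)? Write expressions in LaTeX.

Recognize the product-rule pattern: G'(z) = u'v + uv' with u = - \frac{z^{3}}{2} + \frac{9 z^{2}}{4} - \frac{31 z}{12} + \frac{23}{24}, v = e^{2 z}, so integration by parts undoes it.
A general antiderivative is \frac{\left(- 12 z^{3} + 54 z^{2} - 62 z + 23\right) e^{2 z}}{24} + C.
The condition gives C = -1 + \frac{151}{24 e^{2}} - (\frac{151}{24 e^{2}}) = -1.
So G(z) = \frac{\left(- 12 z^{3} + 54 z^{2} - 62 z + 23\right) e^{2 z} - 24}{24}.
Check: d/dz[\frac{\left(- 12 z^{3} + 54 z^{2} - 62 z + 23\right) e^{2 z} - 24}{24}] = - z^{3} e^{2 z} + 3 z^{2} e^{2 z} - \frac{2 z e^{2 z}}{3} - \frac{2 e^{2 z}}{3}, which equals G'(z).

G(z) = \frac{\left(- 12 z^{3} + 54 z^{2} - 62 z + 23\right) e^{2 z} - 24}{24}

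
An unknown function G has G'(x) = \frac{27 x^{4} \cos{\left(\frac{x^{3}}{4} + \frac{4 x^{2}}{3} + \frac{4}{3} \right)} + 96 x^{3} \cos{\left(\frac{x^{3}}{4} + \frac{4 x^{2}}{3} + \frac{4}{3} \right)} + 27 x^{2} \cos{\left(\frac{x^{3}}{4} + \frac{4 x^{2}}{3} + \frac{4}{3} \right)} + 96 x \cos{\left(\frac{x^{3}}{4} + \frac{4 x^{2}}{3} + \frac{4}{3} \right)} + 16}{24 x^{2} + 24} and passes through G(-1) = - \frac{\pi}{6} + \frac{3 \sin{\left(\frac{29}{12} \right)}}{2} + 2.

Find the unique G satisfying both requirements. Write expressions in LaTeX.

Recover the given G'(x) by differentiating a candidate G(x); any mismatch rules it out.
A general antiderivative is \frac{3 \sin{\left(\frac{x^{3}}{4} + \frac{4 x^{2}}{3} + \frac{4}{3} \right)}}{2} + \frac{2 \operatorname{atan}{\left(x \right)}}{3} + C.
The condition gives C = - \frac{\pi}{6} + \frac{3 \sin{\left(\frac{29}{12} \right)}}{2} + 2 - (- \frac{\pi}{6} + \frac{3 \sin{\left(\frac{29}{12} \right)}}{2}) = 2.
So G(x) = \frac{3 \sin{\left(\frac{x^{3}}{4} + \frac{4 x^{2}}{3} + \frac{4}{3} \right)}}{2} + \frac{2 \operatorname{atan}{\left(x \right)}}{3} + 2.
Check: d/dx[\frac{3 \sin{\left(\frac{x^{3}}{4} + \frac{4 x^{2}}{3} + \frac{4}{3} \right)}}{2} + \frac{2 \operatorname{atan}{\left(x \right)}}{3} + 2] = \frac{27 x^{4} \cos{\left(\frac{x^{3}}{4} + \frac{4 x^{2}}{3} + \frac{4}{3} \right)} + 96 x^{3} \cos{\left(\frac{x^{3}}{4} + \frac{4 x^{2}}{3} + \frac{4}{3} \right)} + 27 x^{2} \cos{\left(\frac{x^{3}}{4} + \frac{4 x^{2}}{3} + \frac{4}{3} \right)} + 96 x \cos{\left(\frac{x^{3}}{4} + \frac{4 x^{2}}{3} + \frac{4}{3} \right)} + 16}{24 x^{2} + 24} = G'(x).

G(x) = \frac{3 \sin{\left(\frac{x^{3}}{4} + \frac{4 x^{2}}{3} + \frac{4}{3} \right)}}{2} + \frac{2 \operatorname{atan}{\left(x \right)}}{3} + 2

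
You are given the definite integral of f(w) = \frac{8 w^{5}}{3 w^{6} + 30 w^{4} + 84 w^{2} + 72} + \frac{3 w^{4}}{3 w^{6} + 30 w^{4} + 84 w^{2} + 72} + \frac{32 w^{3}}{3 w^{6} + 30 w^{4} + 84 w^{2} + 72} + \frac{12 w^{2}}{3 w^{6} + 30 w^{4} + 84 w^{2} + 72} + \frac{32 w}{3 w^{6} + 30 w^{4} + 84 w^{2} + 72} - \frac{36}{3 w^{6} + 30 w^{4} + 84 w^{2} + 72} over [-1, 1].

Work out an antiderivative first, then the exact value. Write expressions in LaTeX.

The integrand splits into summands that can be handled one at a time.
F(w) = - \frac{w}{w^{2} + 2} + \frac{4 \log{\left(w^{2} + 6 \right)}}{3} is an antiderivative of f.
Check: d/dw[- \frac{w}{w^{2} + 2} + \frac{4 \log{\left(w^{2} + 6 \right)}}{3}] = \frac{8 w^{5} + 3 w^{4} + 32 w^{3} + 12 w^{2} + 32 w - 36}{3 w^{6} + 30 w^{4} + 84 w^{2} + 72}, which equals f(w).
F(1) = - \frac{1}{3} + \frac{4 \log{\left(7 \right)}}{3}; F(-1) = \frac{1}{3} + \frac{4 \log{\left(7 \right)}}{3}.
Integral = F(1) - F(-1) = - \frac{2}{3}.

Antiderivative: F(w) = - \frac{w}{w^{2} + 2} + \frac{4 \log{\left(w^{2} + 6 \right)}}{3}; value = - \frac{2}{3}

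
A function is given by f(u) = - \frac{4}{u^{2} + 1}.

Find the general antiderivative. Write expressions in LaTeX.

A first test for any F(u): its u-derivative must equal f(u) identically.
Check: d/du[- 4 \operatorname{atan}{\left(u \right)}] = - \frac{4}{u^{2} + 1} = f(u).

F(u) = - 4 \operatorname{atan}{\left(u \right)} + C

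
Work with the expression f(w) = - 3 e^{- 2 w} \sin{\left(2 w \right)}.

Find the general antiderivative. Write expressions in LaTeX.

F(w) = \frac{\left(3 \sin{\left(2 w \right)} + 3 \cos{\left(2 w \right)}\right) e^{- 2 w}}{4} + C

Since d/dw undoes antidifferentiation here, F'(w) = f(w) is required of F(w).
Check: d/dw[\frac{\left(3 \sin{\left(2 w \right)} + 3 \cos{\left(2 w \right)}\right) e^{- 2 w}}{4}] = - 3 e^{- 2 w} \sin{\left(2 w \right)} = f(w).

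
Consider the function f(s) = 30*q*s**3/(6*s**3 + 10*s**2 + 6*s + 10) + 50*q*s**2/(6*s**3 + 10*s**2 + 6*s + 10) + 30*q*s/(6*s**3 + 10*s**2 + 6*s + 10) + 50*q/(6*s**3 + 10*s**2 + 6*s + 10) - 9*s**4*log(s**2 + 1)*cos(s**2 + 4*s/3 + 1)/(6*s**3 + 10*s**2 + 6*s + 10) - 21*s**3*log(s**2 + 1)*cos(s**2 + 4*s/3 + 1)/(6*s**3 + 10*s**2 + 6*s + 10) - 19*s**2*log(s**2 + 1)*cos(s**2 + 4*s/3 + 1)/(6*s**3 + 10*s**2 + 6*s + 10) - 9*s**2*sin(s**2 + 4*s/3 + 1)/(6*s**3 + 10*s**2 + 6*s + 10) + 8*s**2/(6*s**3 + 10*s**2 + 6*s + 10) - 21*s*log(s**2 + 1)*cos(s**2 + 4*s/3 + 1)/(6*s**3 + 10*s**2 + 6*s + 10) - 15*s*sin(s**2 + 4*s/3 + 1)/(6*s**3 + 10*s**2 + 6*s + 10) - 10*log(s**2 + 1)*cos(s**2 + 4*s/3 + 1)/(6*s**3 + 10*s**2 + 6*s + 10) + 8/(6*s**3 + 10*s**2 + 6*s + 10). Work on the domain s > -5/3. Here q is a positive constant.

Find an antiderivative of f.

The integrand splits into summands that can be handled one at a time.
Check: d/ds[(60*q*s + 16*log(3*s + 5) - 9*log(s**2 + 1)*sin(s**2 + 4*s/3 + 1))/12] = (30*q*s**3 + 50*q*s**2 + 30*q*s + 50*q - 9*s**4*log(s**2 + 1)*cos(s**2 + 4*s/3 + 1) - 21*s**3*log(s**2 + 1)*cos(s**2 + 4*s/3 + 1) - 19*s**2*log(s**2 + 1)*cos(s**2 + 4*s/3 + 1) - 9*s**2*sin(s**2 + 4*s/3 + 1) + 8*s**2 - 21*s*log(s**2 + 1)*cos(s**2 + 4*s/3 + 1) - 15*s*sin(s**2 + 4*s/3 + 1) - 10*log(s**2 + 1)*cos(s**2 + 4*s/3 + 1) + 8)/(6*s**3 + 10*s**2 + 6*s + 10), which equals f(s).

An antiderivative is F(s) = (60*q*s + 16*log(3*s + 5) - 9*log(s**2 + 1)*sin(s**2 + 4*s/3 + 1))/12.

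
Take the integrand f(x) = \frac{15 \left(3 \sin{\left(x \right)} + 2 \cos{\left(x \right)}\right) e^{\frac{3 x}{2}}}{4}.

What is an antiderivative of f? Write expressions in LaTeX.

An antiderivative is F(x) = \frac{15 e^{\frac{3 x}{2}} \sin{\left(x \right)}}{2}.

f has the shape u'v + uv' for u = \frac{15 e^{\frac{3 x}{2}}}{2} and v = \sin{\left(x \right)} — it is the derivative of the product u*v.
Check: d/dx[\frac{15 e^{\frac{3 x}{2}} \sin{\left(x \right)}}{2}] = \frac{45 e^{\frac{3 x}{2}} \sin{\left(x \right)}}{4} + \frac{15 e^{\frac{3 x}{2}} \cos{\left(x \right)}}{2}, which equals f(x).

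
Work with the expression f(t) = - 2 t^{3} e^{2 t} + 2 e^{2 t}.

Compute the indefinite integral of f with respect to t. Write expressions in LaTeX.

F(t) = - \frac{\left(4 t^{3} - 6 t^{2} + 6 t - 7\right) e^{2 t}}{4} + C

Recognize the product-rule pattern: f = u'v + uv' with u = - t^{3} + \frac{3 t^{2}}{2} - \frac{3 t}{2} + \frac{7}{4}, v = e^{2 t}, so integration by parts undoes it.
Check: d/dt[- \frac{\left(4 t^{3} - 6 t^{2} + 6 t - 7\right) e^{2 t}}{4}] = - 2 t^{3} e^{2 t} + 2 e^{2 t} = f(t).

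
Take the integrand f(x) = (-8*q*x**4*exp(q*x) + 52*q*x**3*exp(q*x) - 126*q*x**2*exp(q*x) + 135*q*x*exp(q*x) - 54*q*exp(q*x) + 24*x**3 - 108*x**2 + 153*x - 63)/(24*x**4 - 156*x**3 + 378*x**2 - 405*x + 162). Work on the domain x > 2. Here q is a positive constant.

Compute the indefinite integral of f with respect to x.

Recover f(x) by differentiating a candidate F(x); any mismatch rules it out.
Check: d/dx[(-4*(2*x - 3)**2*exp(q*x) + 12*(2*x - 3)**2*log(x - 2) + 9)/(12*(2*x - 3)**2)] = (-8*q*x**4*exp(q*x) + 52*q*x**3*exp(q*x) - 126*q*x**2*exp(q*x) + 135*q*x*exp(q*x) - 54*q*exp(q*x) + 24*x**3 - 108*x**2 + 153*x - 63)/(24*x**4 - 156*x**3 + 378*x**2 - 405*x + 162) = f(x).

F(x) = (-4*(2*x - 3)**2*exp(q*x) + 12*(2*x - 3)**2*log(x - 2) + 9)/(12*(2*x - 3)**2) + C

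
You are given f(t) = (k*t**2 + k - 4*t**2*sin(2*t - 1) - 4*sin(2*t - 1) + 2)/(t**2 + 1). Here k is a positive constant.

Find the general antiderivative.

A first test for any F(t): its t-derivative must equal f(t) identically.
Check: d/dt[k*t + 2*cos(2*t - 1) + 2*atan(t)] = (k*t**2 + k - 4*t**2*sin(2*t - 1) - 4*sin(2*t - 1) + 2)/(t**2 + 1) = f(t).

F(t) = k*t + 2*cos(2*t - 1) + 2*atan(t) + C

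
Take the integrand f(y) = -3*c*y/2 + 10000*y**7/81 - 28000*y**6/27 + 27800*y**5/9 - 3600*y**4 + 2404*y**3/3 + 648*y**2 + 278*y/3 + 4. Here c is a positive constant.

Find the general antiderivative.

The integrand splits into summands that can be handled one at a time.
Check: d/dy[(-486*c*y**2 + (-10*y**2 + 24*y + 3)**4)/648] = -3*c*y/2 + 10000*y**7/81 - 28000*y**6/27 + 27800*y**5/9 - 3600*y**4 + 2404*y**3/3 + 648*y**2 + 278*y/3 + 4 = f(y).

F(y) = (-486*c*y**2 + (-10*y**2 + 24*y + 3)**4)/648 + C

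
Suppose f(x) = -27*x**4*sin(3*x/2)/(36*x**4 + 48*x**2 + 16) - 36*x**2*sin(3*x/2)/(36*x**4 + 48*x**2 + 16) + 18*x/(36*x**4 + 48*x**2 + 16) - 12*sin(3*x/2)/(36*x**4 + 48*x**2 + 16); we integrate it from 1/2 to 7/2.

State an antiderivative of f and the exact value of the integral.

The integrand splits into summands that can be handled one at a time.
F(x) = cos(3*x/2)/2 - 1/(4*x**2 + 8/3) is an antiderivative of f.
Check: d/dx[cos(3*x/2)/2 - 1/(4*x**2 + 8/3)] = (-27*x**4*sin(3*x/2) - 36*x**2*sin(3*x/2) + 18*x - 12*sin(3*x/2))/(36*x**4 + 48*x**2 + 16), which equals f(x).
F(7/2) = -3/155 + cos(21/4)/2; F(1/2) = -3/11 + cos(3/4)/2.
Integral = F(7/2) - F(1/2) = -cos(3/4)/2 + 432/1705 + cos(21/4)/2.

Antiderivative: F(x) = cos(3*x/2)/2 - 1/(4*x**2 + 8/3); value = -cos(3/4)/2 + 432/1705 + cos(21/4)/2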